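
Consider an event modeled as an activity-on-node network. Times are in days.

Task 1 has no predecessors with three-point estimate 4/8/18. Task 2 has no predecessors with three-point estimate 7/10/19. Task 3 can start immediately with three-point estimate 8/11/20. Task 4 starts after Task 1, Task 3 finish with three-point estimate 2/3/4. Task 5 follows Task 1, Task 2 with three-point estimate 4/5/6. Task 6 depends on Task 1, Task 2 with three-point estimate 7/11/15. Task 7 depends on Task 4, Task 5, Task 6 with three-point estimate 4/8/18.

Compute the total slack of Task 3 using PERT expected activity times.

7 days

te_Task 1 = (4 + 4·8 + 18)/6 = 54/6 = 9
te_Task 2 = (7 + 4·10 + 19)/6 = 66/6 = 11
te_Task 3 = (8 + 4·11 + 20)/6 = 72/6 = 12
te_Task 4 = (2 + 4·3 + 4)/6 = 18/6 = 3
te_Task 5 = (4 + 4·5 + 6)/6 = 30/6 = 5
te_Task 6 = (7 + 4·11 + 15)/6 = 66/6 = 11
te_Task 7 = (4 + 4·8 + 18)/6 = 54/6 = 9

Forward pass:
ES_Task 1 = 0; EF_Task 1 = 9
ES_Task 2 = 0; EF_Task 2 = 11
ES_Task 3 = 0; EF_Task 3 = 12
ES_Task 4 = max(EF_Task 1=9, EF_Task 3=12) = 12; EF_Task 4 = 12+3 = 15
ES_Task 5 = max(EF_Task 1=9, EF_Task 2=11) = 11; EF_Task 5 = 11+5 = 16
ES_Task 6 = max(EF_Task 1=9, EF_Task 2=11) = 11; EF_Task 6 = 11+11 = 22
ES_Task 7 = max(EF_Task 4=15, EF_Task 5=16, EF_Task 6=22) = 22; EF_Task 7 = 22+9 = 31
Expected project duration μ = 31 days. Critical path: Task 2 → Task 6 → Task 7.

Backward pass:
LF_Task 7 = 31; LS_Task 7 = 31−9 = 22
LF_Task 6 = LS_Task 7 = 22; LS_Task 6 = 22−11 = 11
LF_Task 5 = LS_Task 7 = 22; LS_Task 5 = 22−5 = 17
LF_Task 4 = LS_Task 7 = 22; LS_Task 4 = 22−3 = 19
LF_Task 3 = LS_Task 4 = 19; LS_Task 3 = 19−12 = 7
LF_Task 2 = min(LS_Task 5=17, LS_Task 6=11) = 11; LS_Task 2 = 11−11 = 0
LF_Task 1 = min(LS_Task 4=19, LS_Task 5=17, LS_Task 6=11) = 11; LS_Task 1 = 11−9 = 2
Slack_Task 3 = LS_Task 3 − ES_Task 3 = 7 − 0 = 7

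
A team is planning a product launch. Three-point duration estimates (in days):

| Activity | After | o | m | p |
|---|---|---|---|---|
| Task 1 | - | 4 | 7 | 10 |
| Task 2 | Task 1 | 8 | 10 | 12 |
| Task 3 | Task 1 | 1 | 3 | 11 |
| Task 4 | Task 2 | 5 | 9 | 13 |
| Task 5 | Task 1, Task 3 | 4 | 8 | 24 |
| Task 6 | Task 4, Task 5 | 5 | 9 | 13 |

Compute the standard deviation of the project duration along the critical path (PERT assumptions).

2.24 days

te_Task 1 = (4 + 4·7 + 10)/6 = 42/6 = 7; σ²_Task 1 = ((10−4)/6)² = 1.000
te_Task 2 = (8 + 4·10 + 12)/6 = 60/6 = 10; σ²_Task 2 = ((12−8)/6)² = 0.444
te_Task 3 = (1 + 4·3 + 11)/6 = 24/6 = 4; σ²_Task 3 = ((11−1)/6)² = 2.778
te_Task 4 = (5 + 4·9 + 13)/6 = 54/6 = 9; σ²_Task 4 = ((13−5)/6)² = 1.778
te_Task 5 = (4 + 4·8 + 24)/6 = 60/6 = 10; σ²_Task 5 = ((24−4)/6)² = 11.111
te_Task 6 = (5 + 4·9 + 13)/6 = 54/6 = 9; σ²_Task 6 = ((13−5)/6)² = 1.778

Forward pass:
ES_Task 1 = 0; EF_Task 1 = 7
ES_Task 2 = 7; EF_Task 2 = 7+10 = 17
ES_Task 3 = 7; EF_Task 3 = 7+4 = 11
ES_Task 4 = 17; EF_Task 4 = 17+9 = 26
ES_Task 5 = max(EF_Task 1=7, EF_Task 3=11) = 11; EF_Task 5 = 11+10 = 21
ES_Task 6 = max(EF_Task 4=26, EF_Task 5=21) = 26; EF_Task 6 = 26+9 = 35
Expected project duration μ = 35 days. Critical path: Task 1 → Task 2 → Task 4 → Task 6.

Variance along critical path = 1.000 + 0.444 + 1.778 + 1.778 = 5.000
σ = √5.000 = 2.236 days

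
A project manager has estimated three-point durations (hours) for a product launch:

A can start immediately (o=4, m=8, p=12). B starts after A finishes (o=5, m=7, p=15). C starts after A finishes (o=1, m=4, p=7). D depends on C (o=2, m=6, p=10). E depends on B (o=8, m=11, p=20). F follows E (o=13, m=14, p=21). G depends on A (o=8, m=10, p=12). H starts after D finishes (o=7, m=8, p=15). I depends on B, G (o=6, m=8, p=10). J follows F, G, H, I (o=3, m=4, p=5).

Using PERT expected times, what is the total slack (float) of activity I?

te_A = (4 + 4·8 + 12)/6 = 48/6 = 8
te_B = (5 + 4·7 + 15)/6 = 48/6 = 8
te_C = (1 + 4·4 + 7)/6 = 24/6 = 4
te_D = (2 + 4·6 + 10)/6 = 36/6 = 6
te_E = (8 + 4·11 + 20)/6 = 72/6 = 12
te_F = (13 + 4·14 + 21)/6 = 90/6 = 15
te_G = (8 + 4·10 + 12)/6 = 60/6 = 10
te_H = (7 + 4·8 + 15)/6 = 54/6 = 9
te_I = (6 + 4·8 + 10)/6 = 48/6 = 8
te_J = (3 + 4·4 + 5)/6 = 24/6 = 4

Forward pass:
ES_A = 0; EF_A = 8
ES_B = 8; EF_B = 8+8 = 16
ES_C = 8; EF_C = 8+4 = 12
ES_D = 12; EF_D = 12+6 = 18
ES_E = 16; EF_E = 16+12 = 28
ES_F = 28; EF_F = 28+15 = 43
ES_G = 8; EF_G = 8+10 = 18
ES_H = 18; EF_H = 18+9 = 27
ES_I = max(EF_B=16, EF_G=18) = 18; EF_I = 18+8 = 26
ES_J = max(EF_F=43, EF_G=18, EF_H=27, EF_I=26) = 43; EF_J = 43+4 = 47
Expected project duration μ = 47 hours. Critical path: A → B → E → F → J.

Backward pass:
LF_J = 47; LS_J = 47−4 = 43
LF_I = LS_J = 43; LS_I = 43−8 = 35
LF_H = LS_J = 43; LS_H = 43−9 = 34
LF_G = min(LS_I=35, LS_J=43) = 35; LS_G = 35−10 = 25
LF_F = LS_J = 43; LS_F = 43−15 = 28
LF_E = LS_F = 28; LS_E = 28−12 = 16
LF_D = LS_H = 34; LS_D = 34−6 = 28
LF_C = LS_D = 28; LS_C = 28−4 = 24
LF_B = min(LS_E=16, LS_I=35) = 16; LS_B = 16−8 = 8
LF_A = min(LS_B=8, LS_C=24, LS_G=25) = 8; LS_A = 8−8 = 0
Slack_I = LS_I − ES_I = 35 − 18 = 17

17 hours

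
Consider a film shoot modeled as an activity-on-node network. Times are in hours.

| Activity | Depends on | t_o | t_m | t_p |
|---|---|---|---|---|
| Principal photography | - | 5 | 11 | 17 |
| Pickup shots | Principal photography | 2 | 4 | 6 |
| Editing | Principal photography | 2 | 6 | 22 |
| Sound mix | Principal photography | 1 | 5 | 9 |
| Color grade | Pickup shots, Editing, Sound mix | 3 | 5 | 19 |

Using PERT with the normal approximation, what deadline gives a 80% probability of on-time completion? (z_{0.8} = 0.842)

30.0 hours

te_Principal photography = (5 + 4·11 + 17)/6 = 66/6 = 11; σ²_Principal photography = ((17−5)/6)² = 4.000
te_Pickup shots = (2 + 4·4 + 6)/6 = 24/6 = 4; σ²_Pickup shots = ((6−2)/6)² = 0.444
te_Editing = (2 + 4·6 + 22)/6 = 48/6 = 8; σ²_Editing = ((22−2)/6)² = 11.111
te_Sound mix = (1 + 4·5 + 9)/6 = 30/6 = 5; σ²_Sound mix = ((9−1)/6)² = 1.778
te_Color grade = (3 + 4·5 + 19)/6 = 42/6 = 7; σ²_Color grade = ((19−3)/6)² = 7.111

Forward pass:
ES_Principal photography = 0; EF_Principal photography = 11
ES_Pickup shots = 11; EF_Pickup shots = 11+4 = 15
ES_Editing = 11; EF_Editing = 11+8 = 19
ES_Sound mix = 11; EF_Sound mix = 11+5 = 16
ES_Color grade = max(EF_Pickup shots=15, EF_Editing=19, EF_Sound mix=16) = 19; EF_Color grade = 19+7 = 26
Expected project duration μ = 26 hours. Critical path: Principal photography → Editing → Color grade.

Variance along critical path = 4.000 + 11.111 + 7.111 = 22.222; σ = 4.714 hours.
D = μ + z·σ = 26 + 0.842·4.714 = 30.0 hours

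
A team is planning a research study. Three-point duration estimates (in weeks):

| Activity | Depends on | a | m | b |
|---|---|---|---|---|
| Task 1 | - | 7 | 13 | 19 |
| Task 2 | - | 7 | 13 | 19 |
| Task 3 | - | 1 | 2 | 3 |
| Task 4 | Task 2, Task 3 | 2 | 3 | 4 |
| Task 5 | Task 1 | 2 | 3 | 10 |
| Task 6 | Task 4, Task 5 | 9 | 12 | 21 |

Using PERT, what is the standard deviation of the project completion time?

te_Task 1 = (7 + 4·13 + 19)/6 = 78/6 = 13; σ²_Task 1 = ((19−7)/6)² = 4.000
te_Task 2 = (7 + 4·13 + 19)/6 = 78/6 = 13; σ²_Task 2 = ((19−7)/6)² = 4.000
te_Task 3 = (1 + 4·2 + 3)/6 = 12/6 = 2; σ²_Task 3 = ((3−1)/6)² = 0.111
te_Task 4 = (2 + 4·3 + 4)/6 = 18/6 = 3; σ²_Task 4 = ((4−2)/6)² = 0.111
te_Task 5 = (2 + 4·3 + 10)/6 = 24/6 = 4; σ²_Task 5 = ((10−2)/6)² = 1.778
te_Task 6 = (9 + 4·12 + 21)/6 = 78/6 = 13; σ²_Task 6 = ((21−9)/6)² = 4.000

Forward pass:
ES_Task 1 = 0; EF_Task 1 = 13
ES_Task 2 = 0; EF_Task 2 = 13
ES_Task 3 = 0; EF_Task 3 = 2
ES_Task 4 = max(EF_Task 2=13, EF_Task 3=2) = 13; EF_Task 4 = 13+3 = 16
ES_Task 5 = 13; EF_Task 5 = 13+4 = 17
ES_Task 6 = max(EF_Task 4=16, EF_Task 5=17) = 17; EF_Task 6 = 17+13 = 30
Expected project duration μ = 30 weeks. Critical path: Task 1 → Task 5 → Task 6.

Variance along critical path = 4.000 + 1.778 + 4.000 = 9.778
σ = √9.778 = 3.127 weeks

3.13 weeks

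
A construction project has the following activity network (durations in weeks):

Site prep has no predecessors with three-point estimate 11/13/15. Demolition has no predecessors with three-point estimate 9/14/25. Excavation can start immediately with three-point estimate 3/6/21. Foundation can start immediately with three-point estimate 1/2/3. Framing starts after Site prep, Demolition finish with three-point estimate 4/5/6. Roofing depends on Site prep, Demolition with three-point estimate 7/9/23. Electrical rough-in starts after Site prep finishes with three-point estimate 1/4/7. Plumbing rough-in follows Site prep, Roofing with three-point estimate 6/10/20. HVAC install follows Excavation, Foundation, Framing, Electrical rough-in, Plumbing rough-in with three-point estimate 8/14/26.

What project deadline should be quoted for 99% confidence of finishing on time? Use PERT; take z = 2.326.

64.5 weeks

te_Site prep = (11 + 4·13 + 15)/6 = 78/6 = 13; σ²_Site prep = ((15−11)/6)² = 0.444
te_Demolition = (9 + 4·14 + 25)/6 = 90/6 = 15; σ²_Demolition = ((25−9)/6)² = 7.111
te_Excavation = (3 + 4·6 + 21)/6 = 48/6 = 8; σ²_Excavation = ((21−3)/6)² = 9.000
te_Foundation = (1 + 4·2 + 3)/6 = 12/6 = 2; σ²_Foundation = ((3−1)/6)² = 0.111
te_Framing = (4 + 4·5 + 6)/6 = 30/6 = 5; σ²_Framing = ((6−4)/6)² = 0.111
te_Roofing = (7 + 4·9 + 23)/6 = 66/6 = 11; σ²_Roofing = ((23−7)/6)² = 7.111
te_Electrical rough-in = (1 + 4·4 + 7)/6 = 24/6 = 4; σ²_Electrical rough-in = ((7−1)/6)² = 1.000
te_Plumbing rough-in = (6 + 4·10 + 20)/6 = 66/6 = 11; σ²_Plumbing rough-in = ((20−6)/6)² = 5.444
te_HVAC install = (8 + 4·14 + 26)/6 = 90/6 = 15; σ²_HVAC install = ((26−8)/6)² = 9.000

Forward pass:
ES_Site prep = 0; EF_Site prep = 13
ES_Demolition = 0; EF_Demolition = 15
ES_Excavation = 0; EF_Excavation = 8
ES_Foundation = 0; EF_Foundation = 2
ES_Framing = max(EF_Site prep=13, EF_Demolition=15) = 15; EF_Framing = 15+5 = 20
ES_Roofing = max(EF_Site prep=13, EF_Demolition=15) = 15; EF_Roofing = 15+11 = 26
ES_Electrical rough-in = 13; EF_Electrical rough-in = 13+4 = 17
ES_Plumbing rough-in = max(EF_Site prep=13, EF_Roofing=26) = 26; EF_Plumbing rough-in = 26+11 = 37
ES_HVAC install = max(EF_Excavation=8, EF_Foundation=2, EF_Framing=20, EF_Electrical rough-in=17, EF_Plumbing rough-in=37) = 37; EF_HVAC install = 37+15 = 52
Expected project duration μ = 52 weeks. Critical path: Demolition → Roofing → Plumbing rough-in → HVAC install.

Variance along critical path = 7.111 + 7.111 + 5.444 + 9.000 = 28.667; σ = 5.354 weeks.
D = μ + z·σ = 52 + 2.326·5.354 = 64.5 weeks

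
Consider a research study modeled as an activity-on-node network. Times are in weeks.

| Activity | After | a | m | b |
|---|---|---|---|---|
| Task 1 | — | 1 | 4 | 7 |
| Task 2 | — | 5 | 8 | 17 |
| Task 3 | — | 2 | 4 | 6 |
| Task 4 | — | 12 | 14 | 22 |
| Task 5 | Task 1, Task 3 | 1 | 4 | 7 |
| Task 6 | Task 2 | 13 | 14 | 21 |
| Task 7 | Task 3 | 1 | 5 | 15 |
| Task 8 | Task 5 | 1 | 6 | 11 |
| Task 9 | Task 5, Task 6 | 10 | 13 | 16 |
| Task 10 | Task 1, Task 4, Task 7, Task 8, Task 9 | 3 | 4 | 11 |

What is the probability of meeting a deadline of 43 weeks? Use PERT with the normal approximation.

te_Task 1 = (1 + 4·4 + 7)/6 = 24/6 = 4; σ²_Task 1 = ((7−1)/6)² = 1.000
te_Task 2 = (5 + 4·8 + 17)/6 = 54/6 = 9; σ²_Task 2 = ((17−5)/6)² = 4.000
te_Task 3 = (2 + 4·4 + 6)/6 = 24/6 = 4; σ²_Task 3 = ((6−2)/6)² = 0.444
te_Task 4 = (12 + 4·14 + 22)/6 = 90/6 = 15; σ²_Task 4 = ((22−12)/6)² = 2.778
te_Task 5 = (1 + 4·4 + 7)/6 = 24/6 = 4; σ²_Task 5 = ((7−1)/6)² = 1.000
te_Task 6 = (13 + 4·14 + 21)/6 = 90/6 = 15; σ²_Task 6 = ((21−13)/6)² = 1.778
te_Task 7 = (1 + 4·5 + 15)/6 = 36/6 = 6; σ²_Task 7 = ((15−1)/6)² = 5.444
te_Task 8 = (1 + 4·6 + 11)/6 = 36/6 = 6; σ²_Task 8 = ((11−1)/6)² = 2.778
te_Task 9 = (10 + 4·13 + 16)/6 = 78/6 = 13; σ²_Task 9 = ((16−10)/6)² = 1.000
te_Task 10 = (3 + 4·4 + 11)/6 = 30/6 = 5; σ²_Task 10 = ((11−3)/6)² = 1.778

Forward pass:
ES_Task 1 = 0; EF_Task 1 = 4
ES_Task 2 = 0; EF_Task 2 = 9
ES_Task 3 = 0; EF_Task 3 = 4
ES_Task 4 = 0; EF_Task 4 = 15
ES_Task 5 = max(EF_Task 1=4, EF_Task 3=4) = 4; EF_Task 5 = 4+4 = 8
ES_Task 6 = 9; EF_Task 6 = 9+15 = 24
ES_Task 7 = 4; EF_Task 7 = 4+6 = 10
ES_Task 8 = 8; EF_Task 8 = 8+6 = 14
ES_Task 9 = max(EF_Task 5=8, EF_Task 6=24) = 24; EF_Task 9 = 24+13 = 37
ES_Task 10 = max(EF_Task 1=4, EF_Task 4=15, EF_Task 7=10, EF_Task 8=14, EF_Task 9=37) = 37; EF_Task 10 = 37+5 = 42
Expected project duration μ = 42 weeks. Critical path: Task 2 → Task 6 → Task 9 → Task 10.

Variance along critical path = 4.000 + 1.778 + 1.000 + 1.778 = 8.556; σ = √8.556 = 2.925 weeks.
Z = (43 − 42) / 2.925 = 0.342
P(T ≤ 43) = Φ(0.342) ≈ 0.634

0.634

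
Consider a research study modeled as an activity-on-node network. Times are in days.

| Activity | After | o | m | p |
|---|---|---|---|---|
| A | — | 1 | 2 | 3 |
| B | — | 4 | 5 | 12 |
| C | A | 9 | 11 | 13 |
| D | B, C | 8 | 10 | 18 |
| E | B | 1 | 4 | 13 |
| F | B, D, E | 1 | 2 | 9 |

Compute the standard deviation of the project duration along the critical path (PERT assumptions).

2.26 days

te_A = (1 + 4·2 + 3)/6 = 12/6 = 2; σ²_A = ((3−1)/6)² = 0.111
te_B = (4 + 4·5 + 12)/6 = 36/6 = 6; σ²_B = ((12−4)/6)² = 1.778
te_C = (9 + 4·11 + 13)/6 = 66/6 = 11; σ²_C = ((13−9)/6)² = 0.444
te_D = (8 + 4·10 + 18)/6 = 66/6 = 11; σ²_D = ((18−8)/6)² = 2.778
te_E = (1 + 4·4 + 13)/6 = 30/6 = 5; σ²_E = ((13−1)/6)² = 4.000
te_F = (1 + 4·2 + 9)/6 = 18/6 = 3; σ²_F = ((9−1)/6)² = 1.778

Forward pass:
ES_A = 0; EF_A = 2
ES_B = 0; EF_B = 6
ES_C = 2; EF_C = 2+11 = 13
ES_D = max(EF_B=6, EF_C=13) = 13; EF_D = 13+11 = 24
ES_E = 6; EF_E = 6+5 = 11
ES_F = max(EF_B=6, EF_D=24, EF_E=11) = 24; EF_F = 24+3 = 27
Expected project duration μ = 27 days. Critical path: A → C → D → F.

Variance along critical path = 0.111 + 0.444 + 2.778 + 1.778 = 5.111
σ = √5.111 = 2.261 days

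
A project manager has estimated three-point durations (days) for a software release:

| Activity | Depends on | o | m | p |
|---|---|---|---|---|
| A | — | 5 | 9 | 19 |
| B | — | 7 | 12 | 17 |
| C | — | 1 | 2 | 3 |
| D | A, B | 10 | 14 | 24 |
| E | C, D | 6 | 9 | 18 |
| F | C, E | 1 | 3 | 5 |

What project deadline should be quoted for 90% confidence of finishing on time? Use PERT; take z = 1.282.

te_A = (5 + 4·9 + 19)/6 = 60/6 = 10; σ²_A = ((19−5)/6)² = 5.444
te_B = (7 + 4·12 + 17)/6 = 72/6 = 12; σ²_B = ((17−7)/6)² = 2.778
te_C = (1 + 4·2 + 3)/6 = 12/6 = 2; σ²_C = ((3−1)/6)² = 0.111
te_D = (10 + 4·14 + 24)/6 = 90/6 = 15; σ²_D = ((24−10)/6)² = 5.444
te_E = (6 + 4·9 + 18)/6 = 60/6 = 10; σ²_E = ((18−6)/6)² = 4.000
te_F = (1 + 4·3 + 5)/6 = 18/6 = 3; σ²_F = ((5−1)/6)² = 0.444

Forward pass:
ES_A = 0; EF_A = 10
ES_B = 0; EF_B = 12
ES_C = 0; EF_C = 2
ES_D = max(EF_A=10, EF_B=12) = 12; EF_D = 12+15 = 27
ES_E = max(EF_C=2, EF_D=27) = 27; EF_E = 27+10 = 37
ES_F = max(EF_C=2, EF_E=37) = 37; EF_F = 37+3 = 40
Expected project duration μ = 40 days. Critical path: B → D → E → F.

Variance along critical path = 2.778 + 5.444 + 4.000 + 0.444 = 12.667; σ = 3.559 days.
D = μ + z·σ = 40 + 1.282·3.559 = 44.6 days

44.6 days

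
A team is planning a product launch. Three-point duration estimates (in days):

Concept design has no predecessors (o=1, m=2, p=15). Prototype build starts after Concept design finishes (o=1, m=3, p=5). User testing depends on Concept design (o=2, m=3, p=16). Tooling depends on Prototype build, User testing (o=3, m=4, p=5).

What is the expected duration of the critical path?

13 days

te_Concept design = (1 + 4·2 + 15)/6 = 24/6 = 4
te_Prototype build = (1 + 4·3 + 5)/6 = 18/6 = 3
te_User testing = (2 + 4·3 + 16)/6 = 30/6 = 5
te_Tooling = (3 + 4·4 + 5)/6 = 24/6 = 4

Forward pass:
ES_Concept design = 0; EF_Concept design = 4
ES_Prototype build = 4; EF_Prototype build = 4+3 = 7
ES_User testing = 4; EF_User testing = 4+5 = 9
ES_Tooling = max(EF_Prototype build=7, EF_User testing=9) = 9; EF_Tooling = 9+4 = 13
Expected project duration μ = 13 days. Critical path: Concept design → User testing → Tooling.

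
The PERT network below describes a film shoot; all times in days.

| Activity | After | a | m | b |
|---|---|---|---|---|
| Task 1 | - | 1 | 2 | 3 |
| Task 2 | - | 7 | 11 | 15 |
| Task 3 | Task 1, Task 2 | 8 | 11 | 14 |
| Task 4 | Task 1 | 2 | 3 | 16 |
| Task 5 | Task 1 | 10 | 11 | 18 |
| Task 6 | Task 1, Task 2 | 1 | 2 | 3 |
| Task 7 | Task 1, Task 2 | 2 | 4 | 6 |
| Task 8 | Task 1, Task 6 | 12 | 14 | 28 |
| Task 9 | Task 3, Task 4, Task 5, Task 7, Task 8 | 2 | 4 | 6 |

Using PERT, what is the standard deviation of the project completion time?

te_Task 1 = (1 + 4·2 + 3)/6 = 12/6 = 2; σ²_Task 1 = ((3−1)/6)² = 0.111
te_Task 2 = (7 + 4·11 + 15)/6 = 66/6 = 11; σ²_Task 2 = ((15−7)/6)² = 1.778
te_Task 3 = (8 + 4·11 + 14)/6 = 66/6 = 11; σ²_Task 3 = ((14−8)/6)² = 1.000
te_Task 4 = (2 + 4·3 + 16)/6 = 30/6 = 5; σ²_Task 4 = ((16−2)/6)² = 5.444
te_Task 5 = (10 + 4·11 + 18)/6 = 72/6 = 12; σ²_Task 5 = ((18−10)/6)² = 1.778
te_Task 6 = (1 + 4·2 + 3)/6 = 12/6 = 2; σ²_Task 6 = ((3−1)/6)² = 0.111
te_Task 7 = (2 + 4·4 + 6)/6 = 24/6 = 4; σ²_Task 7 = ((6−2)/6)² = 0.444
te_Task 8 = (12 + 4·14 + 28)/6 = 96/6 = 16; σ²_Task 8 = ((28−12)/6)² = 7.111
te_Task 9 = (2 + 4·4 + 6)/6 = 24/6 = 4; σ²_Task 9 = ((6−2)/6)² = 0.444

Forward pass:
ES_Task 1 = 0; EF_Task 1 = 2
ES_Task 2 = 0; EF_Task 2 = 11
ES_Task 3 = max(EF_Task 1=2, EF_Task 2=11) = 11; EF_Task 3 = 11+11 = 22
ES_Task 4 = 2; EF_Task 4 = 2+5 = 7
ES_Task 5 = 2; EF_Task 5 = 2+12 = 14
ES_Task 6 = max(EF_Task 1=2, EF_Task 2=11) = 11; EF_Task 6 = 11+2 = 13
ES_Task 7 = max(EF_Task 1=2, EF_Task 2=11) = 11; EF_Task 7 = 11+4 = 15
ES_Task 8 = max(EF_Task 1=2, EF_Task 6=13) = 13; EF_Task 8 = 13+16 = 29
ES_Task 9 = max(EF_Task 3=22, EF_Task 4=7, EF_Task 5=14, EF_Task 7=15, EF_Task 8=29) = 29; EF_Task 9 = 29+4 = 33
Expected project duration μ = 33 days. Critical path: Task 2 → Task 6 → Task 8 → Task 9.

Variance along critical path = 1.778 + 0.111 + 7.111 + 0.444 = 9.444
σ = √9.444 = 3.073 days

3.07 days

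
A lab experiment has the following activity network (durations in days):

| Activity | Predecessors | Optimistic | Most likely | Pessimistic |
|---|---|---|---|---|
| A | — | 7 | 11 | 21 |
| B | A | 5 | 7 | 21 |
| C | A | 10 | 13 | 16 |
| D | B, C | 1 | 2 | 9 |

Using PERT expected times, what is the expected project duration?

te_A = (7 + 4·11 + 21)/6 = 72/6 = 12
te_B = (5 + 4·7 + 21)/6 = 54/6 = 9
te_C = (10 + 4·13 + 16)/6 = 78/6 = 13
te_D = (1 + 4·2 + 9)/6 = 18/6 = 3

Forward pass:
ES_A = 0; EF_A = 12
ES_B = 12; EF_B = 12+9 = 21
ES_C = 12; EF_C = 12+13 = 25
ES_D = max(EF_B=21, EF_C=25) = 25; EF_D = 25+3 = 28
Expected project duration μ = 28 days. Critical path: A → C → D.

28 days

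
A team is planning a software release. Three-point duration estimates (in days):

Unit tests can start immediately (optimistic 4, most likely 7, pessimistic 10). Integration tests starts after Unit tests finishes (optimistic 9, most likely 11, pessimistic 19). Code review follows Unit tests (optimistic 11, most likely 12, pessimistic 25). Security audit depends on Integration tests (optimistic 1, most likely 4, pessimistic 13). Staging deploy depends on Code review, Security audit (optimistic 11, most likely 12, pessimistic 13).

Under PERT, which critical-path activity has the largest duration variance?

te_Unit tests = (4 + 4·7 + 10)/6 = 42/6 = 7; σ²_Unit tests = ((10−4)/6)² = 1.000
te_Integration tests = (9 + 4·11 + 19)/6 = 72/6 = 12; σ²_Integration tests = ((19−9)/6)² = 2.778
te_Code review = (11 + 4·12 + 25)/6 = 84/6 = 14; σ²_Code review = ((25−11)/6)² = 5.444
te_Security audit = (1 + 4·4 + 13)/6 = 30/6 = 5; σ²_Security audit = ((13−1)/6)² = 4.000
te_Staging deploy = (11 + 4·12 + 13)/6 = 72/6 = 12; σ²_Staging deploy = ((13−11)/6)² = 0.111

Forward pass:
ES_Unit tests = 0; EF_Unit tests = 7
ES_Integration tests = 7; EF_Integration tests = 7+12 = 19
ES_Code review = 7; EF_Code review = 7+14 = 21
ES_Security audit = 19; EF_Security audit = 19+5 = 24
ES_Staging deploy = max(EF_Code review=21, EF_Security audit=24) = 24; EF_Staging deploy = 24+12 = 36
Expected project duration μ = 36 days. Critical path: Unit tests → Integration tests → Security audit → Staging deploy.

Variances on critical path: σ²_Unit tests=1.000, σ²_Integration tests=2.778, σ²_Security audit=4.000, σ²_Staging deploy=0.111.
Largest is σ²_Security audit = 4.000.

Security audit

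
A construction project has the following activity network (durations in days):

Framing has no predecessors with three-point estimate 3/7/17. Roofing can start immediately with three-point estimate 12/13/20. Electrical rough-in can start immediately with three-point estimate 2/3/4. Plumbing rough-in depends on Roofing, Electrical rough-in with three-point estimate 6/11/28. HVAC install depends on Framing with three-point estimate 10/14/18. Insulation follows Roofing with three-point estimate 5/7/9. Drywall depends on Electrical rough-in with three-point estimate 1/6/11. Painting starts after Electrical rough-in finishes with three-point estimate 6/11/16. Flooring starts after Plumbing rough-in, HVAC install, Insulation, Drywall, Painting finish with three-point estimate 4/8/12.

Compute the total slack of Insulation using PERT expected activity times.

te_Framing = (3 + 4·7 + 17)/6 = 48/6 = 8
te_Roofing = (12 + 4·13 + 20)/6 = 84/6 = 14
te_Electrical rough-in = (2 + 4·3 + 4)/6 = 18/6 = 3
te_Plumbing rough-in = (6 + 4·11 + 28)/6 = 78/6 = 13
te_HVAC install = (10 + 4·14 + 18)/6 = 84/6 = 14
te_Insulation = (5 + 4·7 + 9)/6 = 42/6 = 7
te_Drywall = (1 + 4·6 + 11)/6 = 36/6 = 6
te_Painting = (6 + 4·11 + 16)/6 = 66/6 = 11
te_Flooring = (4 + 4·8 + 12)/6 = 48/6 = 8

Forward pass:
ES_Framing = 0; EF_Framing = 8
ES_Roofing = 0; EF_Roofing = 14
ES_Electrical rough-in = 0; EF_Electrical rough-in = 3
ES_Plumbing rough-in = max(EF_Roofing=14, EF_Electrical rough-in=3) = 14; EF_Plumbing rough-in = 14+13 = 27
ES_HVAC install = 8; EF_HVAC install = 8+14 = 22
ES_Insulation = 14; EF_Insulation = 14+7 = 21
ES_Drywall = 3; EF_Drywall = 3+6 = 9
ES_Painting = 3; EF_Painting = 3+11 = 14
ES_Flooring = max(EF_Plumbing rough-in=27, EF_HVAC install=22, EF_Insulation=21, EF_Drywall=9, EF_Painting=14) = 27; EF_Flooring = 27+8 = 35
Expected project duration μ = 35 days. Critical path: Roofing → Plumbing rough-in → Flooring.

Backward pass:
LF_Flooring = 35; LS_Flooring = 35−8 = 27
LF_Painting = LS_Flooring = 27; LS_Painting = 27−11 = 16
LF_Drywall = LS_Flooring = 27; LS_Drywall = 27−6 = 21
LF_Insulation = LS_Flooring = 27; LS_Insulation = 27−7 = 20
LF_HVAC install = LS_Flooring = 27; LS_HVAC install = 27−14 = 13
LF_Plumbing rough-in = LS_Flooring = 27; LS_Plumbing rough-in = 27−13 = 14
LF_Electrical rough-in = min(LS_Plumbing rough-in=14, LS_Drywall=21, LS_Painting=16) = 14; LS_Electrical rough-in = 14−3 = 11
LF_Roofing = min(LS_Plumbing rough-in=14, LS_Insulation=20) = 14; LS_Roofing = 14−14 = 0
LF_Framing = LS_HVAC install = 13; LS_Framing = 13−8 = 5
Slack_Insulation = LS_Insulation − ES_Insulation = 20 − 14 = 6

6 days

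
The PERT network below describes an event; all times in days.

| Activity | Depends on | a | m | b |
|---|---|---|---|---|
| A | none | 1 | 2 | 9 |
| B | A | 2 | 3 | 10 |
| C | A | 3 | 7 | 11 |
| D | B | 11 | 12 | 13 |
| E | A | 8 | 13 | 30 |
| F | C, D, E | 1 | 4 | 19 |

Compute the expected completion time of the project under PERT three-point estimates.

25 days

te_A = (1 + 4·2 + 9)/6 = 18/6 = 3
te_B = (2 + 4·3 + 10)/6 = 24/6 = 4
te_C = (3 + 4·7 + 11)/6 = 42/6 = 7
te_D = (11 + 4·12 + 13)/6 = 72/6 = 12
te_E = (8 + 4·13 + 30)/6 = 90/6 = 15
te_F = (1 + 4·4 + 19)/6 = 36/6 = 6

Forward pass:
ES_A = 0; EF_A = 3
ES_B = 3; EF_B = 3+4 = 7
ES_C = 3; EF_C = 3+7 = 10
ES_D = 7; EF_D = 7+12 = 19
ES_E = 3; EF_E = 3+15 = 18
ES_F = max(EF_C=10, EF_D=19, EF_E=18) = 19; EF_F = 19+6 = 25
Expected project duration μ = 25 days. Critical path: A → B → D → F.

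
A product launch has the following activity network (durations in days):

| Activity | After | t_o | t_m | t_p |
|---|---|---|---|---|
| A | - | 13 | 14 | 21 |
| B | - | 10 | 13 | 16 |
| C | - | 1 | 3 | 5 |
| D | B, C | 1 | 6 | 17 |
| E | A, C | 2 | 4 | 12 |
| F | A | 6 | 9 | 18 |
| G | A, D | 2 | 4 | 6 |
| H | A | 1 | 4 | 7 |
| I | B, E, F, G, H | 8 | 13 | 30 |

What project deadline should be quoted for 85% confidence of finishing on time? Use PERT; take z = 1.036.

44.5 days

te_A = (13 + 4·14 + 21)/6 = 90/6 = 15; σ²_A = ((21−13)/6)² = 1.778
te_B = (10 + 4·13 + 16)/6 = 78/6 = 13; σ²_B = ((16−10)/6)² = 1.000
te_C = (1 + 4·3 + 5)/6 = 18/6 = 3; σ²_C = ((5−1)/6)² = 0.444
te_D = (1 + 4·6 + 17)/6 = 42/6 = 7; σ²_D = ((17−1)/6)² = 7.111
te_E = (2 + 4·4 + 12)/6 = 30/6 = 5; σ²_E = ((12−2)/6)² = 2.778
te_F = (6 + 4·9 + 18)/6 = 60/6 = 10; σ²_F = ((18−6)/6)² = 4.000
te_G = (2 + 4·4 + 6)/6 = 24/6 = 4; σ²_G = ((6−2)/6)² = 0.444
te_H = (1 + 4·4 + 7)/6 = 24/6 = 4; σ²_H = ((7−1)/6)² = 1.000
te_I = (8 + 4·13 + 30)/6 = 90/6 = 15; σ²_I = ((30−8)/6)² = 13.444

Forward pass:
ES_A = 0; EF_A = 15
ES_B = 0; EF_B = 13
ES_C = 0; EF_C = 3
ES_D = max(EF_B=13, EF_C=3) = 13; EF_D = 13+7 = 20
ES_E = max(EF_A=15, EF_C=3) = 15; EF_E = 15+5 = 20
ES_F = 15; EF_F = 15+10 = 25
ES_G = max(EF_A=15, EF_D=20) = 20; EF_G = 20+4 = 24
ES_H = 15; EF_H = 15+4 = 19
ES_I = max(EF_B=13, EF_E=20, EF_F=25, EF_G=24, EF_H=19) = 25; EF_I = 25+15 = 40
Expected project duration μ = 40 days. Critical path: A → F → I.

Variance along critical path = 1.778 + 4.000 + 13.444 = 19.222; σ = 4.384 days.
D = μ + z·σ = 40 + 1.036·4.384 = 44.5 days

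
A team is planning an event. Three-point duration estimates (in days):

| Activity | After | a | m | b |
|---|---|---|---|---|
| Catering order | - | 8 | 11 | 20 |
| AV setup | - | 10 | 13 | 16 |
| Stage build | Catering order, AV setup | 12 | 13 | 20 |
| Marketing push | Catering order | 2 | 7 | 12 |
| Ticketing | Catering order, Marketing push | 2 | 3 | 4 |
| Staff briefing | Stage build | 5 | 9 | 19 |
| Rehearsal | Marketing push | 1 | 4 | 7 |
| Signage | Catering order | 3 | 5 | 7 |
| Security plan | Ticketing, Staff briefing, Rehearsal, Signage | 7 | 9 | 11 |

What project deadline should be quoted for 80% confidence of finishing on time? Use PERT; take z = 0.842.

48.5 days

te_Catering order = (8 + 4·11 + 20)/6 = 72/6 = 12; σ²_Catering order = ((20−8)/6)² = 4.000
te_AV setup = (10 + 4·13 + 16)/6 = 78/6 = 13; σ²_AV setup = ((16−10)/6)² = 1.000
te_Stage build = (12 + 4·13 + 20)/6 = 84/6 = 14; σ²_Stage build = ((20−12)/6)² = 1.778
te_Marketing push = (2 + 4·7 + 12)/6 = 42/6 = 7; σ²_Marketing push = ((12−2)/6)² = 2.778
te_Ticketing = (2 + 4·3 + 4)/6 = 18/6 = 3; σ²_Ticketing = ((4−2)/6)² = 0.111
te_Staff briefing = (5 + 4·9 + 19)/6 = 60/6 = 10; σ²_Staff briefing = ((19−5)/6)² = 5.444
te_Rehearsal = (1 + 4·4 + 7)/6 = 24/6 = 4; σ²_Rehearsal = ((7−1)/6)² = 1.000
te_Signage = (3 + 4·5 + 7)/6 = 30/6 = 5; σ²_Signage = ((7−3)/6)² = 0.444
te_Security plan = (7 + 4·9 + 11)/6 = 54/6 = 9; σ²_Security plan = ((11−7)/6)² = 0.444

Forward pass:
ES_Catering order = 0; EF_Catering order = 12
ES_AV setup = 0; EF_AV setup = 13
ES_Stage build = max(EF_Catering order=12, EF_AV setup=13) = 13; EF_Stage build = 13+14 = 27
ES_Marketing push = 12; EF_Marketing push = 12+7 = 19
ES_Ticketing = max(EF_Catering order=12, EF_Marketing push=19) = 19; EF_Ticketing = 19+3 = 22
ES_Staff briefing = 27; EF_Staff briefing = 27+10 = 37
ES_Rehearsal = 19; EF_Rehearsal = 19+4 = 23
ES_Signage = 12; EF_Signage = 12+5 = 17
ES_Security plan = max(EF_Ticketing=22, EF_Staff briefing=37, EF_Rehearsal=23, EF_Signage=17) = 37; EF_Security plan = 37+9 = 46
Expected project duration μ = 46 days. Critical path: AV setup → Stage build → Staff briefing → Security plan.

Variance along critical path = 1.000 + 1.778 + 5.444 + 0.444 = 8.667; σ = 2.944 days.
D = μ + z·σ = 46 + 0.842·2.944 = 48.5 days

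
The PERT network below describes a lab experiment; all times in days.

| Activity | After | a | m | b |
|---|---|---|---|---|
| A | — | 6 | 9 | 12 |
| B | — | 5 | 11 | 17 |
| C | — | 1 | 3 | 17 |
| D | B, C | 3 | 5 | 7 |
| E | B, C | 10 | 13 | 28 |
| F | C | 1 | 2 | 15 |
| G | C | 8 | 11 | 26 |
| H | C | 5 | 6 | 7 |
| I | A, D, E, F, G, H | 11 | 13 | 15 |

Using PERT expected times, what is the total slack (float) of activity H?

te_A = (6 + 4·9 + 12)/6 = 54/6 = 9
te_B = (5 + 4·11 + 17)/6 = 66/6 = 11
te_C = (1 + 4·3 + 17)/6 = 30/6 = 5
te_D = (3 + 4·5 + 7)/6 = 30/6 = 5
te_E = (10 + 4·13 + 28)/6 = 90/6 = 15
te_F = (1 + 4·2 + 15)/6 = 24/6 = 4
te_G = (8 + 4·11 + 26)/6 = 78/6 = 13
te_H = (5 + 4·6 + 7)/6 = 36/6 = 6
te_I = (11 + 4·13 + 15)/6 = 78/6 = 13

Forward pass:
ES_A = 0; EF_A = 9
ES_B = 0; EF_B = 11
ES_C = 0; EF_C = 5
ES_D = max(EF_B=11, EF_C=5) = 11; EF_D = 11+5 = 16
ES_E = max(EF_B=11, EF_C=5) = 11; EF_E = 11+15 = 26
ES_F = 5; EF_F = 5+4 = 9
ES_G = 5; EF_G = 5+13 = 18
ES_H = 5; EF_H = 5+6 = 11
ES_I = max(EF_A=9, EF_D=16, EF_E=26, EF_F=9, EF_G=18, EF_H=11) = 26; EF_I = 26+13 = 39
Expected project duration μ = 39 days. Critical path: B → E → I.

Backward pass:
LF_I = 39; LS_I = 39−13 = 26
LF_H = LS_I = 26; LS_H = 26−6 = 20
LF_G = LS_I = 26; LS_G = 26−13 = 13
LF_F = LS_I = 26; LS_F = 26−4 = 22
LF_E = LS_I = 26; LS_E = 26−15 = 11
LF_D = LS_I = 26; LS_D = 26−5 = 21
LF_C = min(LS_D=21, LS_E=11, LS_F=22, LS_G=13, LS_H=20) = 11; LS_C = 11−5 = 6
LF_B = min(LS_D=21, LS_E=11) = 11; LS_B = 11−11 = 0
LF_A = LS_I = 26; LS_A = 26−9 = 17
Slack_H = LS_H − ES_H = 20 − 5 = 15

15 days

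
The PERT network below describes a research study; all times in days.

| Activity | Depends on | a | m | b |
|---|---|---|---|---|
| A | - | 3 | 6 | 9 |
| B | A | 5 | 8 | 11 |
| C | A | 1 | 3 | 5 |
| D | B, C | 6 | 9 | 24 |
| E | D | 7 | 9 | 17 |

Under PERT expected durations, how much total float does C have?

te_A = (3 + 4·6 + 9)/6 = 36/6 = 6
te_B = (5 + 4·8 + 11)/6 = 48/6 = 8
te_C = (1 + 4·3 + 5)/6 = 18/6 = 3
te_D = (6 + 4·9 + 24)/6 = 66/6 = 11
te_E = (7 + 4·9 + 17)/6 = 60/6 = 10

Forward pass:
ES_A = 0; EF_A = 6
ES_B = 6; EF_B = 6+8 = 14
ES_C = 6; EF_C = 6+3 = 9
ES_D = max(EF_B=14, EF_C=9) = 14; EF_D = 14+11 = 25
ES_E = 25; EF_E = 25+10 = 35
Expected project duration μ = 35 days. Critical path: A → B → D → E.

Backward pass:
LF_E = 35; LS_E = 35−10 = 25
LF_D = LS_E = 25; LS_D = 25−11 = 14
LF_C = LS_D = 14; LS_C = 14−3 = 11
LF_B = LS_D = 14; LS_B = 14−8 = 6
LF_A = min(LS_B=6, LS_C=11) = 6; LS_A = 6−6 = 0
Slack_C = LS_C − ES_C = 11 − 6 = 5

5 days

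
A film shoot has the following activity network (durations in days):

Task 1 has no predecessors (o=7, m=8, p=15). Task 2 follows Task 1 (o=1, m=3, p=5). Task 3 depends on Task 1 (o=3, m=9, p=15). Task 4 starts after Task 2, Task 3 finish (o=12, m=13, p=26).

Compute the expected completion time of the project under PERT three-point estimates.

33 days

te_Task 1 = (7 + 4·8 + 15)/6 = 54/6 = 9
te_Task 2 = (1 + 4·3 + 5)/6 = 18/6 = 3
te_Task 3 = (3 + 4·9 + 15)/6 = 54/6 = 9
te_Task 4 = (12 + 4·13 + 26)/6 = 90/6 = 15

Forward pass:
ES_Task 1 = 0; EF_Task 1 = 9
ES_Task 2 = 9; EF_Task 2 = 9+3 = 12
ES_Task 3 = 9; EF_Task 3 = 9+9 = 18
ES_Task 4 = max(EF_Task 2=12, EF_Task 3=18) = 18; EF_Task 4 = 18+15 = 33
Expected project duration μ = 33 days. Critical path: Task 1 → Task 3 → Task 4.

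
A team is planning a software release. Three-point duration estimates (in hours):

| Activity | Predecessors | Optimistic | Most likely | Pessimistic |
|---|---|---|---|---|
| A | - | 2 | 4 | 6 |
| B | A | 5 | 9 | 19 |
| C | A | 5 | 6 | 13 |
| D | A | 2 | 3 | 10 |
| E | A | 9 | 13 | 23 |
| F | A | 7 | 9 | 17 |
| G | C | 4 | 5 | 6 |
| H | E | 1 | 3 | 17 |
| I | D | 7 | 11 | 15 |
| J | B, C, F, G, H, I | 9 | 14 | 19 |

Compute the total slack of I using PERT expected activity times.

te_A = (2 + 4·4 + 6)/6 = 24/6 = 4
te_B = (5 + 4·9 + 19)/6 = 60/6 = 10
te_C = (5 + 4·6 + 13)/6 = 42/6 = 7
te_D = (2 + 4·3 + 10)/6 = 24/6 = 4
te_E = (9 + 4·13 + 23)/6 = 84/6 = 14
te_F = (7 + 4·9 + 17)/6 = 60/6 = 10
te_G = (4 + 4·5 + 6)/6 = 30/6 = 5
te_H = (1 + 4·3 + 17)/6 = 30/6 = 5
te_I = (7 + 4·11 + 15)/6 = 66/6 = 11
te_J = (9 + 4·14 + 19)/6 = 84/6 = 14

Forward pass:
ES_A = 0; EF_A = 4
ES_B = 4; EF_B = 4+10 = 14
ES_C = 4; EF_C = 4+7 = 11
ES_D = 4; EF_D = 4+4 = 8
ES_E = 4; EF_E = 4+14 = 18
ES_F = 4; EF_F = 4+10 = 14
ES_G = 11; EF_G = 11+5 = 16
ES_H = 18; EF_H = 18+5 = 23
ES_I = 8; EF_I = 8+11 = 19
ES_J = max(EF_B=14, EF_C=11, EF_F=14, EF_G=16, EF_H=23, EF_I=19) = 23; EF_J = 23+14 = 37
Expected project duration μ = 37 hours. Critical path: A → E → H → J.

Backward pass:
LF_J = 37; LS_J = 37−14 = 23
LF_I = LS_J = 23; LS_I = 23−11 = 12
LF_H = LS_J = 23; LS_H = 23−5 = 18
LF_G = LS_J = 23; LS_G = 23−5 = 18
LF_F = LS_J = 23; LS_F = 23−10 = 13
LF_E = LS_H = 18; LS_E = 18−14 = 4
LF_D = LS_I = 12; LS_D = 12−4 = 8
LF_C = min(LS_G=18, LS_J=23) = 18; LS_C = 18−7 = 11
LF_B = LS_J = 23; LS_B = 23−10 = 13
LF_A = min(LS_B=13, LS_C=11, LS_D=8, LS_E=4, LS_F=13) = 4; LS_A = 4−4 = 0
Slack_I = LS_I − ES_I = 12 − 8 = 4

4 hours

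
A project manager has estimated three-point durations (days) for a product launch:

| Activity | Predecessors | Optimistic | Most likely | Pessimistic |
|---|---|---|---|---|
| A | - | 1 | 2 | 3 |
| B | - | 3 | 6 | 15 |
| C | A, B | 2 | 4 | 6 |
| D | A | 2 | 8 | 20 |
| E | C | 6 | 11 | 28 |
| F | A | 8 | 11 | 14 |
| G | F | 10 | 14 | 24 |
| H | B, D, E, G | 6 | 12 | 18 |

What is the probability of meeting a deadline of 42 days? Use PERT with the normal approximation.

te_A = (1 + 4·2 + 3)/6 = 12/6 = 2; σ²_A = ((3−1)/6)² = 0.111
te_B = (3 + 4·6 + 15)/6 = 42/6 = 7; σ²_B = ((15−3)/6)² = 4.000
te_C = (2 + 4·4 + 6)/6 = 24/6 = 4; σ²_C = ((6−2)/6)² = 0.444
te_D = (2 + 4·8 + 20)/6 = 54/6 = 9; σ²_D = ((20−2)/6)² = 9.000
te_E = (6 + 4·11 + 28)/6 = 78/6 = 13; σ²_E = ((28−6)/6)² = 13.444
te_F = (8 + 4·11 + 14)/6 = 66/6 = 11; σ²_F = ((14−8)/6)² = 1.000
te_G = (10 + 4·14 + 24)/6 = 90/6 = 15; σ²_G = ((24−10)/6)² = 5.444
te_H = (6 + 4·12 + 18)/6 = 72/6 = 12; σ²_H = ((18−6)/6)² = 4.000

Forward pass:
ES_A = 0; EF_A = 2
ES_B = 0; EF_B = 7
ES_C = max(EF_A=2, EF_B=7) = 7; EF_C = 7+4 = 11
ES_D = 2; EF_D = 2+9 = 11
ES_E = 11; EF_E = 11+13 = 24
ES_F = 2; EF_F = 2+11 = 13
ES_G = 13; EF_G = 13+15 = 28
ES_H = max(EF_B=7, EF_D=11, EF_E=24, EF_G=28) = 28; EF_H = 28+12 = 40
Expected project duration μ = 40 days. Critical path: A → F → G → H.

Variance along critical path = 0.111 + 1.000 + 5.444 + 4.000 = 10.556; σ = √10.556 = 3.249 days.
Z = (42 − 40) / 3.249 = 0.616
P(T ≤ 42) = Φ(0.616) ≈ 0.731

0.731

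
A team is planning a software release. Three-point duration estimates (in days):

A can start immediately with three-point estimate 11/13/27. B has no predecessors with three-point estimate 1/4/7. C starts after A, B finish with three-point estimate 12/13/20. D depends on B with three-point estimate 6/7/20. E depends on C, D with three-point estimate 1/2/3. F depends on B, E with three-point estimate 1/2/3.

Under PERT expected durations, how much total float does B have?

te_A = (11 + 4·13 + 27)/6 = 90/6 = 15
te_B = (1 + 4·4 + 7)/6 = 24/6 = 4
te_C = (12 + 4·13 + 20)/6 = 84/6 = 14
te_D = (6 + 4·7 + 20)/6 = 54/6 = 9
te_E = (1 + 4·2 + 3)/6 = 12/6 = 2
te_F = (1 + 4·2 + 3)/6 = 12/6 = 2

Forward pass:
ES_A = 0; EF_A = 15
ES_B = 0; EF_B = 4
ES_C = max(EF_A=15, EF_B=4) = 15; EF_C = 15+14 = 29
ES_D = 4; EF_D = 4+9 = 13
ES_E = max(EF_C=29, EF_D=13) = 29; EF_E = 29+2 = 31
ES_F = max(EF_B=4, EF_E=31) = 31; EF_F = 31+2 = 33
Expected project duration μ = 33 days. Critical path: A → C → E → F.

Backward pass:
LF_F = 33; LS_F = 33−2 = 31
LF_E = LS_F = 31; LS_E = 31−2 = 29
LF_D = LS_E = 29; LS_D = 29−9 = 20
LF_C = LS_E = 29; LS_C = 29−14 = 15
LF_B = min(LS_C=15, LS_D=20, LS_F=31) = 15; LS_B = 15−4 = 11
LF_A = LS_C = 15; LS_A = 15−15 = 0
Slack_B = LS_B − ES_B = 11 − 0 = 11

11 days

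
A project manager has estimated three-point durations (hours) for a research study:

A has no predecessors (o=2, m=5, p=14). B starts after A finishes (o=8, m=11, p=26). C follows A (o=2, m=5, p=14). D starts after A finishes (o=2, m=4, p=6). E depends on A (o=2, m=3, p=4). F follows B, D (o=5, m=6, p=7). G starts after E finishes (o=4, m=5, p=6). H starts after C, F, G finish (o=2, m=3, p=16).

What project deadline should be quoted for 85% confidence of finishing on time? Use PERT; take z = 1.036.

34.5 hours

te_A = (2 + 4·5 + 14)/6 = 36/6 = 6; σ²_A = ((14−2)/6)² = 4.000
te_B = (8 + 4·11 + 26)/6 = 78/6 = 13; σ²_B = ((26−8)/6)² = 9.000
te_C = (2 + 4·5 + 14)/6 = 36/6 = 6; σ²_C = ((14−2)/6)² = 4.000
te_D = (2 + 4·4 + 6)/6 = 24/6 = 4; σ²_D = ((6−2)/6)² = 0.444
te_E = (2 + 4·3 + 4)/6 = 18/6 = 3; σ²_E = ((4−2)/6)² = 0.111
te_F = (5 + 4·6 + 7)/6 = 36/6 = 6; σ²_F = ((7−5)/6)² = 0.111
te_G = (4 + 4·5 + 6)/6 = 30/6 = 5; σ²_G = ((6−4)/6)² = 0.111
te_H = (2 + 4·3 + 16)/6 = 30/6 = 5; σ²_H = ((16−2)/6)² = 5.444

Forward pass:
ES_A = 0; EF_A = 6
ES_B = 6; EF_B = 6+13 = 19
ES_C = 6; EF_C = 6+6 = 12
ES_D = 6; EF_D = 6+4 = 10
ES_E = 6; EF_E = 6+3 = 9
ES_F = max(EF_B=19, EF_D=10) = 19; EF_F = 19+6 = 25
ES_G = 9; EF_G = 9+5 = 14
ES_H = max(EF_C=12, EF_F=25, EF_G=14) = 25; EF_H = 25+5 = 30
Expected project duration μ = 30 hours. Critical path: A → B → F → H.

Variance along critical path = 4.000 + 9.000 + 0.111 + 5.444 = 18.556; σ = 4.308 hours.
D = μ + z·σ = 30 + 1.036·4.308 = 34.5 hours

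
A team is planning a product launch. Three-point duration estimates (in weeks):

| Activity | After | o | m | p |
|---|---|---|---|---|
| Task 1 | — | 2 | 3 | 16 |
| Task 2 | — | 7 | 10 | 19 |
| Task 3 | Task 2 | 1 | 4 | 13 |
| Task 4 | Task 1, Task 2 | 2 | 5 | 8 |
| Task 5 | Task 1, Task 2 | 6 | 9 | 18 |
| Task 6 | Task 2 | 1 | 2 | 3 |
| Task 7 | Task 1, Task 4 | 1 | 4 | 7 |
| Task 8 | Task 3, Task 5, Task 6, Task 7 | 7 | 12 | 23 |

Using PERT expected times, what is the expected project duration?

34 weeks

te_Task 1 = (2 + 4·3 + 16)/6 = 30/6 = 5
te_Task 2 = (7 + 4·10 + 19)/6 = 66/6 = 11
te_Task 3 = (1 + 4·4 + 13)/6 = 30/6 = 5
te_Task 4 = (2 + 4·5 + 8)/6 = 30/6 = 5
te_Task 5 = (6 + 4·9 + 18)/6 = 60/6 = 10
te_Task 6 = (1 + 4·2 + 3)/6 = 12/6 = 2
te_Task 7 = (1 + 4·4 + 7)/6 = 24/6 = 4
te_Task 8 = (7 + 4·12 + 23)/6 = 78/6 = 13

Forward pass:
ES_Task 1 = 0; EF_Task 1 = 5
ES_Task 2 = 0; EF_Task 2 = 11
ES_Task 3 = 11; EF_Task 3 = 11+5 = 16
ES_Task 4 = max(EF_Task 1=5, EF_Task 2=11) = 11; EF_Task 4 = 11+5 = 16
ES_Task 5 = max(EF_Task 1=5, EF_Task 2=11) = 11; EF_Task 5 = 11+10 = 21
ES_Task 6 = 11; EF_Task 6 = 11+2 = 13
ES_Task 7 = max(EF_Task 1=5, EF_Task 4=16) = 16; EF_Task 7 = 16+4 = 20
ES_Task 8 = max(EF_Task 3=16, EF_Task 5=21, EF_Task 6=13, EF_Task 7=20) = 21; EF_Task 8 = 21+13 = 34
Expected project duration μ = 34 weeks. Critical path: Task 2 → Task 5 → Task 8.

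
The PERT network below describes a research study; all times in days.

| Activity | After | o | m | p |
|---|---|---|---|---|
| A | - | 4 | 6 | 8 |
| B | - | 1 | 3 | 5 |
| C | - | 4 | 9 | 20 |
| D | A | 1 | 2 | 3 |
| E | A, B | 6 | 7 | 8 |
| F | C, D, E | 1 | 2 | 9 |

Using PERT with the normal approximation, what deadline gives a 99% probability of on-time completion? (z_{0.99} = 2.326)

te_A = (4 + 4·6 + 8)/6 = 36/6 = 6; σ²_A = ((8−4)/6)² = 0.444
te_B = (1 + 4·3 + 5)/6 = 18/6 = 3; σ²_B = ((5−1)/6)² = 0.444
te_C = (4 + 4·9 + 20)/6 = 60/6 = 10; σ²_C = ((20−4)/6)² = 7.111
te_D = (1 + 4·2 + 3)/6 = 12/6 = 2; σ²_D = ((3−1)/6)² = 0.111
te_E = (6 + 4·7 + 8)/6 = 42/6 = 7; σ²_E = ((8−6)/6)² = 0.111
te_F = (1 + 4·2 + 9)/6 = 18/6 = 3; σ²_F = ((9−1)/6)² = 1.778

Forward pass:
ES_A = 0; EF_A = 6
ES_B = 0; EF_B = 3
ES_C = 0; EF_C = 10
ES_D = 6; EF_D = 6+2 = 8
ES_E = max(EF_A=6, EF_B=3) = 6; EF_E = 6+7 = 13
ES_F = max(EF_C=10, EF_D=8, EF_E=13) = 13; EF_F = 13+3 = 16
Expected project duration μ = 16 days. Critical path: A → E → F.

Variance along critical path = 0.444 + 0.111 + 1.778 = 2.333; σ = 1.528 days.
D = μ + z·σ = 16 + 2.326·1.528 = 19.6 days

19.6 days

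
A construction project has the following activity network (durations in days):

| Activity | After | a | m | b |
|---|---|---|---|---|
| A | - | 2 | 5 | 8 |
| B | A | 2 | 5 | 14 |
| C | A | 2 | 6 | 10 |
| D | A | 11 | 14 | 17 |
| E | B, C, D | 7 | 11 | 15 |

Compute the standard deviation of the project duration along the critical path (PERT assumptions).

te_A = (2 + 4·5 + 8)/6 = 30/6 = 5; σ²_A = ((8−2)/6)² = 1.000
te_B = (2 + 4·5 + 14)/6 = 36/6 = 6; σ²_B = ((14−2)/6)² = 4.000
te_C = (2 + 4·6 + 10)/6 = 36/6 = 6; σ²_C = ((10−2)/6)² = 1.778
te_D = (11 + 4·14 + 17)/6 = 84/6 = 14; σ²_D = ((17−11)/6)² = 1.000
te_E = (7 + 4·11 + 15)/6 = 66/6 = 11; σ²_E = ((15−7)/6)² = 1.778

Forward pass:
ES_A = 0; EF_A = 5
ES_B = 5; EF_B = 5+6 = 11
ES_C = 5; EF_C = 5+6 = 11
ES_D = 5; EF_D = 5+14 = 19
ES_E = max(EF_B=11, EF_C=11, EF_D=19) = 19; EF_E = 19+11 = 30
Expected project duration μ = 30 days. Critical path: A → D → E.

Variance along critical path = 1.000 + 1.000 + 1.778 = 3.778
σ = √3.778 = 1.944 days

1.94 days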